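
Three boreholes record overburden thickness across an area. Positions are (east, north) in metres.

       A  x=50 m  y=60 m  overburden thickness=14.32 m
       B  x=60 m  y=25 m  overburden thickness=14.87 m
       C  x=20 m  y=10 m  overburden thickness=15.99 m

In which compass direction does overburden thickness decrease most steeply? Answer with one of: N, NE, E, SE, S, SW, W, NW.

With d = a·x + b·y + c and A as origin, the differences give:
  10·a + (-35)·b = +0.55
  (-30)·a + (-50)·b = +1.67
Eliminate b (×(-50) and ×(-35), subtract): -1550·a = 30.950 → a = ∂d/∂x = -0.01997
Back-substitute: b = ∂d/∂y = -0.02142.
Steepest decrease is along −∇f = (+0.01997 E, +0.02142 N) → northeast.

NE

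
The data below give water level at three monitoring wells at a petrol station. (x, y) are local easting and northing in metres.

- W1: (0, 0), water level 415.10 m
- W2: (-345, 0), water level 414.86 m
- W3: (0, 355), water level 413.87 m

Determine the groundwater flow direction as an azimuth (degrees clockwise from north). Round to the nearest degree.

∂h/∂x = (414.86 − 415.10) / (-345 − 0) = +0.0006957
∂h/∂y = (413.87 − 415.10) / (355 − 0) = -0.003465
Flow direction (−∇h) has components (-0.0006957 E, +0.003465 N).
Azimuth = atan2(E, N) = atan2(-0.0006957, +0.003465) = 348.6° ≈ 349°.

349°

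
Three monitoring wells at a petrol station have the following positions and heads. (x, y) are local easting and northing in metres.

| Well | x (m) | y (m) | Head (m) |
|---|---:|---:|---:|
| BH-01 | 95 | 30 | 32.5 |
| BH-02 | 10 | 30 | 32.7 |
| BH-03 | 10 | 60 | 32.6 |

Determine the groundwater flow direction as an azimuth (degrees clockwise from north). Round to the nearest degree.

Taking BH-01 as reference: BH-02−BH-01 = (-85, 0, +0.2); BH-03−BH-01 = (-85, 30, +0.1).
Solve a·Δx + b·Δy = Δh: det = (-85)·30 − (-85)·0 = -2550.
∂h/∂x = [(+0.2)·30 − (+0.1)·0] / -2550 = -0.002353
∂h/∂y = [(-85)·(+0.1) − (-85)·(+0.2)] / -2550 = -0.003333
Flow direction (−∇h) has components (+0.002353 E, +0.003333 N).
Azimuth = atan2(E, N) = atan2(+0.002353, +0.003333) = 35.2° ≈ 035°.

035°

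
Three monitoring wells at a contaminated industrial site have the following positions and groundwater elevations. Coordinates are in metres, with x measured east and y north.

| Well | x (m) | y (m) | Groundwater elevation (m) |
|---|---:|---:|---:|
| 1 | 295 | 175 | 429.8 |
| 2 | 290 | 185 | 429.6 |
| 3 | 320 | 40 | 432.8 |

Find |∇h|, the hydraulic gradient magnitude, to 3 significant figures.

With h = a·x + b·y + c and 1 as origin, the differences give:
  (-5)·a + 10·b = -0.2
  25·a + (-135)·b = +3.0
Eliminate b (×(-135) and ×10, subtract): 425·a = -3.00 → a = ∂h/∂x = -0.007059
Back-substitute: b = ∂h/∂y = -0.02353.
|∇h| = √(-0.007059² + -0.02353²) = 0.02457

0.0246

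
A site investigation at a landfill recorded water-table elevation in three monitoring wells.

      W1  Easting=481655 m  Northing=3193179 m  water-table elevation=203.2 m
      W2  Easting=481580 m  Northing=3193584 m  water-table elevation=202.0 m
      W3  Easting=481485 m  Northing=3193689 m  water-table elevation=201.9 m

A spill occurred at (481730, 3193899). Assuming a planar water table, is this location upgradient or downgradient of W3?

With h = a·x + b·y + c and W1 as origin, the differences give:
  (-75)·a + 405·b = -1.2
  (-170)·a + 510·b = -1.3
Eliminate b (×510 and ×405, subtract): 30600·a = -85.50 → a = ∂h/∂x = -0.002794
Back-substitute: b = ∂h/∂y = -0.003480.
Head at (481730, 3193899) = 203.2 + (-0.002794)·(75) + (-0.003480)·(720) = 200.48 m.
That is lower than the 201.9 m at W3, so the point is downgradient.

downgradient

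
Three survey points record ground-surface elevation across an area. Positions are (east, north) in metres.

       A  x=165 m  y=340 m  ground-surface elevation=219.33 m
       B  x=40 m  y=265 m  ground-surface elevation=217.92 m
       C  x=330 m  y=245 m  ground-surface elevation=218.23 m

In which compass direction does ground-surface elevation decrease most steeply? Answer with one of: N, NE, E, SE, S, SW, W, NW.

S

Taking A as reference: B−A = (-125, -75, -1.41); C−A = (165, -95, -1.10).
Solve a·Δx + b·Δy = Δz: det = (-125)·(-95) − 165·(-75) = 24250.
∂z/∂x = [(-1.41)·(-95) − (-1.10)·(-75)] / 24250 = +0.002122
∂z/∂y = [(-125)·(-1.10) − 165·(-1.41)] / 24250 = +0.01526
Steepest decrease is along −∇f = (-0.002122 E, -0.01526 N) → south.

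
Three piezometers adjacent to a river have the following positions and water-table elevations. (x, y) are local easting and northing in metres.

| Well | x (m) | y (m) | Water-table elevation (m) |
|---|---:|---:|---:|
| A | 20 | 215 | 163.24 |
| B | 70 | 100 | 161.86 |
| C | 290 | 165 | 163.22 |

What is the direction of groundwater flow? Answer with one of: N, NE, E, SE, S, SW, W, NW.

Three-point gradient (reference A): Δ to B = (50, -115, -1.38), Δ to C = (270, -50, -0.02).
∂h/∂x = +0.002336, ∂h/∂y = +0.01302 (det = 28550).
Flow = −∇h = (-0.002336 east, -0.01302 north), which points south.

S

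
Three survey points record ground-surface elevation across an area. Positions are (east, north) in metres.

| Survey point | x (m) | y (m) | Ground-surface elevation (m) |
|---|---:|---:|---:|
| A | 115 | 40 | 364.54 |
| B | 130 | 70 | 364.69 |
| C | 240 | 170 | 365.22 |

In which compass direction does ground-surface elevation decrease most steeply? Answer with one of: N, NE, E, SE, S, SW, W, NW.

Taking A as reference: B−A = (15, 30, +0.15); C−A = (125, 130, +0.68).
Solve a·Δx + b·Δy = Δz: det = 15·130 − 125·30 = -1800.
∂z/∂x = [(+0.15)·130 − (+0.68)·30] / -1800 = +0.0005000
∂z/∂y = [15·(+0.68) − 125·(+0.15)] / -1800 = +0.004750
Steepest decrease is along −∇f = (-0.0005000 E, -0.004750 N) → south.

S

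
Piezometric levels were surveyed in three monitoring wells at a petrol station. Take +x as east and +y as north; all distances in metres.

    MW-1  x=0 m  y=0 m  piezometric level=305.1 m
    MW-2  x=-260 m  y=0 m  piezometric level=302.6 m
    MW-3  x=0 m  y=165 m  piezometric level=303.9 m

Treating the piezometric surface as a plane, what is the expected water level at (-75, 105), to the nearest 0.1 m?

303.6 m

∂h/∂x = (302.6 − 305.1) / (-260 − 0) = +0.009615
∂h/∂y = (303.9 − 305.1) / (165 − 0) = -0.007273
h(-75, 105) = 305.1 + (+0.009615)·(-75) + (-0.007273)·(105) = 305.1 -0.721 -0.764 = 303.615 m.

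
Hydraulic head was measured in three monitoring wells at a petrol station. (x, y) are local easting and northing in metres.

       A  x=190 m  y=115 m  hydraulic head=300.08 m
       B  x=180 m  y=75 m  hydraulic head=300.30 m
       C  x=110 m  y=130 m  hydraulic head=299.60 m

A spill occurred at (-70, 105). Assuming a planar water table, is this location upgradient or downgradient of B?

With h = a·x + b·y + c and A as origin, the differences give:
  (-10)·a + (-40)·b = +0.22
  (-80)·a + 15·b = -0.48
Eliminate b (×15 and ×(-40), subtract): -3350·a = -15.900 → a = ∂h/∂x = +0.004746
Back-substitute: b = ∂h/∂y = -0.006687.
Head at (-70, 105) = 300.08 + (+0.004746)·(-260) + (-0.006687)·(-10) = 298.91 m.
That is lower than the 300.30 m at B, so the point is downgradient.

downgradient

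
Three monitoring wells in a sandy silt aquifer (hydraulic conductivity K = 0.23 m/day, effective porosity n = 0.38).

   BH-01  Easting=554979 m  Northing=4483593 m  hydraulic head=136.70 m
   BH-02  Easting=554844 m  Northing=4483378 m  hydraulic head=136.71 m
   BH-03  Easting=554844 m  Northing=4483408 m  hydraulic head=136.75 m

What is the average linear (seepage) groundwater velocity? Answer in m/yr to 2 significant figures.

0.57 m/yr

With h = a·x + b·y + c and BH-01 as origin, the differences give:
  (-135)·a + (-215)·b = +0.01
  (-135)·a + (-185)·b = +0.05
Eliminate b (×(-185) and ×(-215), subtract): -4050·a = 8.900 → a = ∂h/∂x = -0.002198
Back-substitute: b = ∂h/∂y = +0.001333.
|∇h| = √(-0.002198² + 0.001333²) = 0.002571
Seepage velocity v = K·i/n = 0.23 × 0.002571 / 0.38 = 0.001556 m/day = 0.5683 m/yr.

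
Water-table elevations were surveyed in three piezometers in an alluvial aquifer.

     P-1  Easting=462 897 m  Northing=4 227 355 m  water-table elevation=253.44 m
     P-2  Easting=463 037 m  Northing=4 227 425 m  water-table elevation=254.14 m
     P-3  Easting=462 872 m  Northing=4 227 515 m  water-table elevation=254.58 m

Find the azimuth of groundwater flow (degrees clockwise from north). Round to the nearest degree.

190°

Differences from P-1: to P-2 (Δx, Δy, Δh) = (140, 70, +0.70); to P-3 = (-25, 160, +1.14).
Determinant of the coordinate differences = 140·160 − (-25)·70 = 24150.
∂h/∂x = [(+0.70)·160 − (+1.14)·70] / 24150 = +0.001333
∂h/∂y = [140·(+1.14) − (-25)·(+0.70)] / 24150 = +0.007333
Flow direction (−∇h) has components (-0.001333 E, -0.007333 N).
Azimuth = atan2(E, N) = atan2(-0.001333, -0.007333) = 190.3° ≈ 190°.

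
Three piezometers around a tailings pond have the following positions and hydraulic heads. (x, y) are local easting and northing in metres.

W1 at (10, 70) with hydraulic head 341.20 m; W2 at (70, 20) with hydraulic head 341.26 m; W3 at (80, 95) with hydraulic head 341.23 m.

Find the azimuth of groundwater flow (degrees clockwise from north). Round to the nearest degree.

309°

Differences from W1: to W2 (Δx, Δy, Δh) = (60, -50, +0.06); to W3 = (70, 25, +0.03).
Determinant of the coordinate differences = 60·25 − 70·(-50) = 5000.
∂h/∂x = [(+0.06)·25 − (+0.03)·(-50)] / 5000 = +0.0006000
∂h/∂y = [60·(+0.03) − 70·(+0.06)] / 5000 = -0.0004800
Flow direction (−∇h) has components (-0.0006000 E, +0.0004800 N).
Azimuth = atan2(E, N) = atan2(-0.0006000, +0.0004800) = 308.7° ≈ 309°.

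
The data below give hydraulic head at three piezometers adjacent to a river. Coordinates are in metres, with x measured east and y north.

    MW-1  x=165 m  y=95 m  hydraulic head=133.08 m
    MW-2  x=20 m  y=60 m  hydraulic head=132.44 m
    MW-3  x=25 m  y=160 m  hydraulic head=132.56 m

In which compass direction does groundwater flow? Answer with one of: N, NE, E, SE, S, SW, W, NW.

Differences from MW-1: to MW-2 (Δx, Δy, Δh) = (-145, -35, -0.64); to MW-3 = (-140, 65, -0.52).
Determinant of the coordinate differences = (-145)·65 − (-140)·(-35) = -14325.
∂h/∂x = [(-0.64)·65 − (-0.52)·(-35)] / -14325 = +0.004175
∂h/∂y = [(-145)·(-0.52) − (-140)·(-0.64)] / -14325 = +0.0009913
Flow = −∇h = (-0.004175 east, -0.0009913 north), which points west.

W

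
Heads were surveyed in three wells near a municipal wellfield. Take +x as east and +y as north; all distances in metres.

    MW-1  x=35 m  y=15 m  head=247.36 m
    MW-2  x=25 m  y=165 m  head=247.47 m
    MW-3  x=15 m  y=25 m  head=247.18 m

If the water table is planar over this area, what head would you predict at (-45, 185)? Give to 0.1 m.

246.8 m

Three-point gradient (reference MW-1): Δ to MW-2 = (-10, 150, +0.11), Δ to MW-3 = (-20, 10, -0.18).
∂h/∂x = +0.009690, ∂h/∂y = +0.001379 (det = 2900).
h(-45, 185) = 247.36 + (+0.009690)·(-80) + (+0.001379)·(170) = 247.36 -0.775 +0.234 = 246.819 m.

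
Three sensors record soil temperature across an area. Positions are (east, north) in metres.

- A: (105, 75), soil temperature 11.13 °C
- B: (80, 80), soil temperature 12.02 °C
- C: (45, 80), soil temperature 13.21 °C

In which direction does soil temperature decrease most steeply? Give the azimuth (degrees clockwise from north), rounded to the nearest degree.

103°

With T = a·x + b·y + c and A as origin, the differences give:
  (-25)·a + 5·b = +0.89
  (-60)·a + 5·b = +2.08
Eliminate b (×5 and ×5, subtract): 175·a = -5.950 → a = ∂T/∂x = -0.03400
Back-substitute: b = ∂T/∂y = +0.008000.
Steepest decrease is along −∇f: components (+0.03400 E, -0.008000 N).
Azimuth = atan2(+0.03400, -0.008000) = 103.2° ≈ 103°.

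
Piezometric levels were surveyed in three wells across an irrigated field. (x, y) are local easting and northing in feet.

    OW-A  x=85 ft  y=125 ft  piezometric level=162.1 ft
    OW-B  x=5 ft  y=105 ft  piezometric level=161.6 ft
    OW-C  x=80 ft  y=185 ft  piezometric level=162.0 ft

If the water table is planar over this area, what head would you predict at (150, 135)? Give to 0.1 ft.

Differences from OW-A: to OW-B (Δx, Δy, Δh) = (-80, -20, -0.5); to OW-C = (-5, 60, -0.1).
Solve a·Δx + b·Δy = Δh: det = (-80)·60 − (-5)·(-20) = -4900.
∂h/∂x = [(-0.5)·60 − (-0.1)·(-20)] / -4900 = +0.006531
∂h/∂y = [(-80)·(-0.1) − (-5)·(-0.5)] / -4900 = -0.001122
h(150, 135) = 162.1 + (+0.006531)·(65) + (-0.001122)·(10) = 162.1 +0.424 -0.011 = 162.513 ft.

162.5 ft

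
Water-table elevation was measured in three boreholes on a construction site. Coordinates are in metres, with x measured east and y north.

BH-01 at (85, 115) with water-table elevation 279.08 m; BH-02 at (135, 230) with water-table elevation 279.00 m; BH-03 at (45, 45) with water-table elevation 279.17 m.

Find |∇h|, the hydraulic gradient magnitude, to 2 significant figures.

0.0045

Three-point gradient (reference BH-01): Δ to BH-02 = (50, 115, -0.08), Δ to BH-03 = (-40, -70, +0.09).
∂h/∂x = -0.004318, ∂h/∂y = +0.001182 (det = 1100).
|∇h| = √(-0.004318² + 0.001182²) = 0.004477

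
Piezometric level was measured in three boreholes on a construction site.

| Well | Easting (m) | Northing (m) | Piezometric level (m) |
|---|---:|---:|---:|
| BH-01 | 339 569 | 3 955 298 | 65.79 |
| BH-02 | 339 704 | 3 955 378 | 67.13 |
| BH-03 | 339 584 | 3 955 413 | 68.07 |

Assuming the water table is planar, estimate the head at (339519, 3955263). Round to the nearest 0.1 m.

65.2 m

Differences from BH-01: to BH-02 (Δx, Δy, Δh) = (135, 80, +1.34); to BH-03 = (15, 115, +2.28).
Solve a·Δx + b·Δy = Δh: det = 135·115 − 15·80 = 14325.
∂h/∂x = [(+1.34)·115 − (+2.28)·80] / 14325 = -0.001976
∂h/∂y = [135·(+2.28) − 15·(+1.34)] / 14325 = +0.02008
h(339519, 3955263) = 65.79 + (-0.001976)·(-50) + (+0.02008)·(-35) = 65.79 +0.099 -0.703 = 65.186 m.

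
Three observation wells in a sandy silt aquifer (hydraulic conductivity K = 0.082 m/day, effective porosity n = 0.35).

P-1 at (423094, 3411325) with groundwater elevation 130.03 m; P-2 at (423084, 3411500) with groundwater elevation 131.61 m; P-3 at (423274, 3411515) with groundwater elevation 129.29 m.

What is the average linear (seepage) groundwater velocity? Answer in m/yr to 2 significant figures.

1.3 m/yr

With h = a·x + b·y + c and P-1 as origin, the differences give:
  (-10)·a + 175·b = +1.58
  180·a + 190·b = -0.74
Eliminate b (×190 and ×175, subtract): -33400·a = 429.700 → a = ∂h/∂x = -0.01287
Back-substitute: b = ∂h/∂y = +0.008293.
|∇h| = √(-0.01287² + 0.008293²) = 0.01531
Seepage velocity v = K·i/n = 0.082 × 0.01531 / 0.35 = 0.003587 m/day = 1.31 m/yr.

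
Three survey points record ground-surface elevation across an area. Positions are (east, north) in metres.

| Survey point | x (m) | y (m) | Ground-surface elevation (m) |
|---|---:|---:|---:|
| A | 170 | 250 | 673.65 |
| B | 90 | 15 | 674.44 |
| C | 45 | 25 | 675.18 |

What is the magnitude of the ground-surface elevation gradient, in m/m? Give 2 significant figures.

Three-point gradient (reference A): Δ to B = (-80, -235, +0.79), Δ to C = (-125, -225, +1.53).
∂z/∂x = -0.01598, ∂z/∂y = +0.002079 (det = -11375).
|∇f| = √(-0.01598² + 0.002079²) = 0.01611 m/m

0.016 m/m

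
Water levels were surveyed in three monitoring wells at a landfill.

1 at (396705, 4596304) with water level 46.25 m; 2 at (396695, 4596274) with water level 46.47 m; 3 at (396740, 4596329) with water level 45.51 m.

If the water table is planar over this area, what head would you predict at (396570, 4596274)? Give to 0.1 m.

49.1 m

With h = a·x + b·y + c and 1 as origin, the differences give:
  (-10)·a + (-30)·b = +0.22
  35·a + 25·b = -0.74
Eliminate b (×25 and ×(-30), subtract): 800·a = -16.700 → a = ∂h/∂x = -0.02088
Back-substitute: b = ∂h/∂y = -0.0003750.
h(396570, 4596274) = 46.25 + (-0.02088)·(-135) + (-0.0003750)·(-30) = 46.25 +2.818 +0.011 = 49.079 m.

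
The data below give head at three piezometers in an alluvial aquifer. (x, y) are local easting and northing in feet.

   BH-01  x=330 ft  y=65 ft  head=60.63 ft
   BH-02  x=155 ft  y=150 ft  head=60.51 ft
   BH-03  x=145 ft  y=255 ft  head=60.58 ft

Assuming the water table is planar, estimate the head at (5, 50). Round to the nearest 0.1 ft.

60.3 ft

Taking BH-01 as reference: BH-02−BH-01 = (-175, 85, -0.12); BH-03−BH-01 = (-185, 190, -0.05).
Solve a·Δx + b·Δy = Δh: det = (-175)·190 − (-185)·85 = -17525.
∂h/∂x = [(-0.12)·190 − (-0.05)·85] / -17525 = +0.001058
∂h/∂y = [(-175)·(-0.05) − (-185)·(-0.12)] / -17525 = +0.0007675
h(5, 50) = 60.63 + (+0.001058)·(-325) + (+0.0007675)·(-15) = 60.63 -0.344 -0.012 = 60.274 ft.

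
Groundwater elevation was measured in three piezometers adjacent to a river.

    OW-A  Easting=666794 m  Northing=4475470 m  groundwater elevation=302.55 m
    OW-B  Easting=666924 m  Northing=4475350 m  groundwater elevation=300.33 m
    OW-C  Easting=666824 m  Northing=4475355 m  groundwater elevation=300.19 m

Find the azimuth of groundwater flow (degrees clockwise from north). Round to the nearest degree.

Taking OW-A as reference: OW-B−OW-A = (130, -120, -2.22); OW-C−OW-A = (30, -115, -2.36).
Solve a·Δx + b·Δy = Δh: det = 130·(-115) − 30·(-120) = -11350.
∂h/∂x = [(-2.22)·(-115) − (-2.36)·(-120)] / -11350 = +0.002458
∂h/∂y = [130·(-2.36) − 30·(-2.22)] / -11350 = +0.02116
Flow direction (−∇h) has components (-0.002458 E, -0.02116 N).
Azimuth = atan2(E, N) = atan2(-0.002458, -0.02116) = 186.6° ≈ 187°.

187°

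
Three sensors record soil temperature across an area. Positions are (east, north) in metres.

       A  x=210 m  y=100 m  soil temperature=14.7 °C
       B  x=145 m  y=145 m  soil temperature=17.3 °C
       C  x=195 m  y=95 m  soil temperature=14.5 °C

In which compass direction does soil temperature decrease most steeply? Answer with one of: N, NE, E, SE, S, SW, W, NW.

Taking A as reference: B−A = (-65, 45, +2.6); C−A = (-15, -5, -0.2).
Solve a·Δx + b·Δy = ΔT: det = (-65)·(-5) − (-15)·45 = 1000.
∂T/∂x = [(+2.6)·(-5) − (-0.2)·45] / 1000 = -0.004000
∂T/∂y = [(-65)·(-0.2) − (-15)·(+2.6)] / 1000 = +0.05200
Steepest decrease is along −∇f = (+0.004000 E, -0.05200 N) → south.

S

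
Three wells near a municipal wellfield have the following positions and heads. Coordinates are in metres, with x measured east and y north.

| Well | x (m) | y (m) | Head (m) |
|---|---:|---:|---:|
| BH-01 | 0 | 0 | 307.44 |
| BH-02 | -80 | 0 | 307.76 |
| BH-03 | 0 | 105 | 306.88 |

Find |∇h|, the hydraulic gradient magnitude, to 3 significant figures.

∂h/∂x = (307.76 − 307.44) / (-80 − 0) = -0.004000
∂h/∂y = (306.88 − 307.44) / (105 − 0) = -0.005333
|∇h| = √(-0.004000² + -0.005333²) = 0.006666

0.00667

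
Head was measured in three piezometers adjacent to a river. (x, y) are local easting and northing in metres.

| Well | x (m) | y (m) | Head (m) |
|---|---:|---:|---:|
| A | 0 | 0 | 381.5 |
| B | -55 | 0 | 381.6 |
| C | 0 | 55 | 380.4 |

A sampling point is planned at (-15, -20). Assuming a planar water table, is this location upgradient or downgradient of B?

upgradient

∂h/∂x = (381.6 − 381.5) / (-55 − 0) = -0.001818
∂h/∂y = (380.4 − 381.5) / (55 − 0) = -0.02000
Head at (-15, -20) = 381.5 + (-0.001818)·(-15) + (-0.02000)·(-20) = 381.93 m.
That is higher than the 381.6 m at B, so the point is upgradient.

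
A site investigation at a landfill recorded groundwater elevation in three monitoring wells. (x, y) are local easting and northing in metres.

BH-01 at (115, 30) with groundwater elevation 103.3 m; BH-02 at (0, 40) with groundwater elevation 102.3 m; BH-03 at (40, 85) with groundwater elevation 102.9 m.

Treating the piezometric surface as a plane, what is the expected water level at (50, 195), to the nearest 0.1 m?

Three-point gradient (reference BH-01): Δ to BH-02 = (-115, 10, -1.0), Δ to BH-03 = (-75, 55, -0.4).
∂h/∂x = +0.009148, ∂h/∂y = +0.005202 (det = -5575).
h(50, 195) = 103.3 + (+0.009148)·(-65) + (+0.005202)·(165) = 103.3 -0.595 +0.858 = 103.564 m.

103.6 m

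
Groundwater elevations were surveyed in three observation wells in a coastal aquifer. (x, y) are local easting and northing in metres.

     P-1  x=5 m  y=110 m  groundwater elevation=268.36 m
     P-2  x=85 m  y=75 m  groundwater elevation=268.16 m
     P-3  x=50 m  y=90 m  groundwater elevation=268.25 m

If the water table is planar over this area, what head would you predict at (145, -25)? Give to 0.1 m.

268.6 m

Three-point gradient (reference P-1): Δ to P-2 = (80, -35, -0.20), Δ to P-3 = (45, -20, -0.11).
∂h/∂x = -0.006000, ∂h/∂y = -0.008000 (det = -25).
h(145, -25) = 268.36 + (-0.006000)·(140) + (-0.008000)·(-135) = 268.36 -0.840 +1.080 = 268.600 m.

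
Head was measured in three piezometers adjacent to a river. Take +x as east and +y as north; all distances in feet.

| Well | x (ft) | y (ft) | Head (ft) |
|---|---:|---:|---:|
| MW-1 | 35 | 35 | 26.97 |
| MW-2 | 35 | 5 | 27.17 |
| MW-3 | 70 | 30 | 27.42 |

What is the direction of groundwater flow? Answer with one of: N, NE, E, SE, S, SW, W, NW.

NW

Differences from MW-1: to MW-2 (Δx, Δy, Δh) = (0, -30, +0.20); to MW-3 = (35, -5, +0.45).
Solve a·Δx + b·Δy = Δh: det = 0·(-5) − 35·(-30) = 1050.
∂h/∂x = [(+0.20)·(-5) − (+0.45)·(-30)] / 1050 = +0.01190
∂h/∂y = [0·(+0.45) − 35·(+0.20)] / 1050 = -0.006667
Flow = −∇h = (-0.01190 east, +0.006667 north), which points northwest.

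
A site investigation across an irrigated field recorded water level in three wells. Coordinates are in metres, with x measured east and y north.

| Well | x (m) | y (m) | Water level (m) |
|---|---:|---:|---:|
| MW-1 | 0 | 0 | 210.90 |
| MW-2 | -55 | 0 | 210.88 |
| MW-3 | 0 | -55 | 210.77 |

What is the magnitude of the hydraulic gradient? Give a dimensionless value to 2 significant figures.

0.0024

∂h/∂x = (210.88 − 210.90) / (-55 − 0) = +0.0003636
∂h/∂y = (210.77 − 210.90) / (-55 − 0) = +0.002364
|∇h| = √(0.0003636² + 0.002364²) = 0.002392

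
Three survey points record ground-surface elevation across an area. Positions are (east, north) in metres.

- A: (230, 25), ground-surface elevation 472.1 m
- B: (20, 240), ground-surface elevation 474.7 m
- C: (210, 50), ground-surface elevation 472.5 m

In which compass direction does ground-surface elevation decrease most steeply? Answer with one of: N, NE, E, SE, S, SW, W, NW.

SW

Three-point gradient (reference A): Δ to B = (-210, 215, +2.6), Δ to C = (-20, 25, +0.4).
∂z/∂x = +0.02211, ∂z/∂y = +0.03368 (det = -950).
Steepest decrease is along −∇f = (-0.02211 E, -0.03368 N) → southwest.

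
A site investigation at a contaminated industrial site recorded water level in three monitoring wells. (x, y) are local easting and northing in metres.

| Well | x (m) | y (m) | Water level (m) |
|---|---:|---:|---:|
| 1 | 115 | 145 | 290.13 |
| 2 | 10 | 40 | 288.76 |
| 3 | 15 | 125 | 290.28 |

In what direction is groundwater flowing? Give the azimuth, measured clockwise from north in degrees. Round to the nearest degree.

Taking 1 as reference: 2−1 = (-105, -105, -1.37); 3−1 = (-100, -20, +0.15).
Solve a·Δx + b·Δy = Δh: det = (-105)·(-20) − (-100)·(-105) = -8400.
∂h/∂x = [(-1.37)·(-20) − (+0.15)·(-105)] / -8400 = -0.005137
∂h/∂y = [(-105)·(+0.15) − (-100)·(-1.37)] / -8400 = +0.01818
Flow direction (−∇h) has components (+0.005137 E, -0.01818 N).
Azimuth = atan2(E, N) = atan2(+0.005137, -0.01818) = 164.2° ≈ 164°.

164°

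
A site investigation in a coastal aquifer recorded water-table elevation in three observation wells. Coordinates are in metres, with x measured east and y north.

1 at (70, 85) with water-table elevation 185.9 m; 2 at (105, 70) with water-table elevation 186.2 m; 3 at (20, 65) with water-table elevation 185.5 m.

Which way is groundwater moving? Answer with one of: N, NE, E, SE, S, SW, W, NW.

Differences from 1: to 2 (Δx, Δy, Δh) = (35, -15, +0.3); to 3 = (-50, -20, -0.4).
Determinant of the coordinate differences = 35·(-20) − (-50)·(-15) = -1450.
∂h/∂x = [(+0.3)·(-20) − (-0.4)·(-15)] / -1450 = +0.008276
∂h/∂y = [35·(-0.4) − (-50)·(+0.3)] / -1450 = -0.0006897
Flow = −∇h = (-0.008276 east, +0.0006897 north), which points west.

W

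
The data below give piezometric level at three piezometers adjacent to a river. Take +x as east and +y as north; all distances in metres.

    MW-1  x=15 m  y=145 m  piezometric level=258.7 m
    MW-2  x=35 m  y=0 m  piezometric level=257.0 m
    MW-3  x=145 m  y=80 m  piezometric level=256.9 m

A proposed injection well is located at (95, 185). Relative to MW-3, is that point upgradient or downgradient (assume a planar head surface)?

upgradient

With h = a·x + b·y + c and MW-1 as origin, the differences give:
  20·a + (-145)·b = -1.7
  130·a + (-65)·b = -1.8
Eliminate b (×(-65) and ×(-145), subtract): 17550·a = -150.50 → a = ∂h/∂x = -0.008575
Back-substitute: b = ∂h/∂y = +0.01054.
Head at (95, 185) = 258.7 + (-0.008575)·(80) + (+0.01054)·(40) = 258.44 m.
That is higher than the 256.9 m at MW-3, so the point is upgradient.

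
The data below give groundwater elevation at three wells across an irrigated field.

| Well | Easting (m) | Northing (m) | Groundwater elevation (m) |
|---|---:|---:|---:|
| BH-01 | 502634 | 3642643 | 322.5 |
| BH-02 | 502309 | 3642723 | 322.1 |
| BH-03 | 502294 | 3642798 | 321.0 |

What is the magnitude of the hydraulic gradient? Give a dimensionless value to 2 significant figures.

With h = a·x + b·y + c and BH-01 as origin, the differences give:
  (-325)·a + 80·b = -0.4
  (-340)·a + 155·b = -1.5
Eliminate b (×155 and ×80, subtract): -23175·a = 58.00 → a = ∂h/∂x = -0.002503
Back-substitute: b = ∂h/∂y = -0.01517.
|∇h| = √(-0.002503² + -0.01517²) = 0.01538

0.015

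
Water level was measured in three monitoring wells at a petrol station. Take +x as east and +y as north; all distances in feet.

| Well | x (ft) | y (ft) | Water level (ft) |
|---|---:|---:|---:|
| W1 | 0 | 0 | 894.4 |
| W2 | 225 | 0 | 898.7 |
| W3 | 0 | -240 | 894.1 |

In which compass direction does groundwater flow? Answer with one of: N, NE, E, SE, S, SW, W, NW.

∂h/∂x = (898.7 − 894.4) / (225 − 0) = +0.01911
∂h/∂y = (894.1 − 894.4) / (-240 − 0) = +0.001250
Flow = −∇h = (-0.01911 east, -0.001250 north), which points west.

W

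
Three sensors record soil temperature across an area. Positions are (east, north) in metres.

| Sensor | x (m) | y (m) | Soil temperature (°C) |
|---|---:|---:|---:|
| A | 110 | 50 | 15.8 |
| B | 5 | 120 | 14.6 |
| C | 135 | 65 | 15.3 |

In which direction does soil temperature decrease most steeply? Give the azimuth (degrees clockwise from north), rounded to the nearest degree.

012°

Differences from A: to B (Δx, Δy, Δh) = (-105, 70, -1.2); to C = (25, 15, -0.5).
Determinant of the coordinate differences = (-105)·15 − 25·70 = -3325.
∂T/∂x = [(-1.2)·15 − (-0.5)·70] / -3325 = -0.005113
∂T/∂y = [(-105)·(-0.5) − 25·(-1.2)] / -3325 = -0.02481
Steepest decrease is along −∇f: components (+0.005113 E, +0.02481 N).
Azimuth = atan2(+0.005113, +0.02481) = 11.6° ≈ 012°.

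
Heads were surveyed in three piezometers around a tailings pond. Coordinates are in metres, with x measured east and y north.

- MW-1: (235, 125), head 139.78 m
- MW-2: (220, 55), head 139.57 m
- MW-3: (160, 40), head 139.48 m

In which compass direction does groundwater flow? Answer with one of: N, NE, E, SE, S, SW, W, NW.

Three-point gradient (reference MW-1): Δ to MW-2 = (-15, -70, -0.21), Δ to MW-3 = (-75, -85, -0.30).
∂h/∂x = +0.0007925, ∂h/∂y = +0.002830 (det = -3975).
Flow = −∇h = (-0.0007925 east, -0.002830 north), which points south.

S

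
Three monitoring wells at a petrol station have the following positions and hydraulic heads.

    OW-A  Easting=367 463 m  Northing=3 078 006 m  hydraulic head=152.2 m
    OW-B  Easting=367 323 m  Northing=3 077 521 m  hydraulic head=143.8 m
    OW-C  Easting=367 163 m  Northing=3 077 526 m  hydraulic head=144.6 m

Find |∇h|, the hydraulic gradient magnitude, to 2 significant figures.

0.019

Taking OW-A as reference: OW-B−OW-A = (-140, -485, -8.4); OW-C−OW-A = (-300, -480, -7.6).
Determinant of the coordinate differences = (-140)·(-480) − (-300)·(-485) = -78300.
∂h/∂x = [(-8.4)·(-480) − (-7.6)·(-485)] / -78300 = -0.004419
∂h/∂y = [(-140)·(-7.6) − (-300)·(-8.4)] / -78300 = +0.01860
|∇h| = √(-0.004419² + 0.01860²) = 0.01912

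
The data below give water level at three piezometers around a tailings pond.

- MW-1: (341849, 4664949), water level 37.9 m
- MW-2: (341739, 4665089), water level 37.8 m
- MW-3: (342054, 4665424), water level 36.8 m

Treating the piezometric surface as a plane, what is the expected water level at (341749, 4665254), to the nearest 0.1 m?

Differences from MW-1: to MW-2 (Δx, Δy, Δh) = (-110, 140, -0.1); to MW-3 = (205, 475, -1.1).
Determinant of the coordinate differences = (-110)·475 − 205·140 = -80950.
∂h/∂x = [(-0.1)·475 − (-1.1)·140] / -80950 = -0.001316
∂h/∂y = [(-110)·(-1.1) − 205·(-0.1)] / -80950 = -0.001748
h(341749, 4665254) = 37.9 + (-0.001316)·(-100) + (-0.001748)·(305) = 37.9 +0.132 -0.533 = 37.498 m.

37.5 m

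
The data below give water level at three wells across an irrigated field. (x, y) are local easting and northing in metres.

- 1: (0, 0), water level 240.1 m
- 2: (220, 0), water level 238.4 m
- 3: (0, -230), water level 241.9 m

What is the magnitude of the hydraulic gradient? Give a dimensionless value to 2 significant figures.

∂h/∂x = (238.4 − 240.1) / (220 − 0) = -0.007727
∂h/∂y = (241.9 − 240.1) / (-230 − 0) = -0.007826
|∇h| = √(-0.007727² + -0.007826²) = 0.011

0.011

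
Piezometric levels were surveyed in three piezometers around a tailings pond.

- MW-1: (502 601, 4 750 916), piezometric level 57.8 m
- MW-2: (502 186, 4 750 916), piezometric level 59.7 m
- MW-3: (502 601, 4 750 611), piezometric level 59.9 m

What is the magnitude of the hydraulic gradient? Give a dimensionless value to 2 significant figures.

∂h/∂x = (59.7 − 57.8) / (502186 − 502601) = -0.004578
∂h/∂y = (59.9 − 57.8) / (4750611 − 4750916) = -0.006885
|∇h| = √(-0.004578² + -0.006885²) = 0.008268

0.0083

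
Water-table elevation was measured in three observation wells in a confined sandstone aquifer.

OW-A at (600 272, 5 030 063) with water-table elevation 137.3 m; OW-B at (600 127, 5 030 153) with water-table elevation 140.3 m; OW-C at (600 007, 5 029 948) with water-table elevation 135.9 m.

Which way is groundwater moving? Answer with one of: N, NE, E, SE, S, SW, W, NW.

S

Differences from OW-A: to OW-B (Δx, Δy, Δh) = (-145, 90, +3.0); to OW-C = (-265, -115, -1.4).
Solve a·Δx + b·Δy = Δh: det = (-145)·(-115) − (-265)·90 = 40525.
∂h/∂x = [(+3.0)·(-115) − (-1.4)·90] / 40525 = -0.005404
∂h/∂y = [(-145)·(-1.4) − (-265)·(+3.0)] / 40525 = +0.02463
Flow = −∇h = (+0.005404 east, -0.02463 north), which points south.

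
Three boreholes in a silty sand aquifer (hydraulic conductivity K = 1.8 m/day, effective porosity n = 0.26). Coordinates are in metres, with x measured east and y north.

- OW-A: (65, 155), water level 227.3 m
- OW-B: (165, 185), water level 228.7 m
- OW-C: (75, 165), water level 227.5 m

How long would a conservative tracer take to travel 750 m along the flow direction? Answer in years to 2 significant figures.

Differences from OW-A: to OW-B (Δx, Δy, Δh) = (100, 30, +1.4); to OW-C = (10, 10, +0.2).
Solve a·Δx + b·Δy = Δh: det = 100·10 − 10·30 = 700.
∂h/∂x = [(+1.4)·10 − (+0.2)·30] / 700 = +0.01143
∂h/∂y = [100·(+0.2) − 10·(+1.4)] / 700 = +0.008571
|∇h| = √(0.01143² + 0.008571²) = 0.01429
Seepage velocity v = K·i/n = 1.8 × 0.01429 / 0.26 = 0.09893 m/day.
t = 750 / 0.09893 = 7581 days = 20.8 years.

21 years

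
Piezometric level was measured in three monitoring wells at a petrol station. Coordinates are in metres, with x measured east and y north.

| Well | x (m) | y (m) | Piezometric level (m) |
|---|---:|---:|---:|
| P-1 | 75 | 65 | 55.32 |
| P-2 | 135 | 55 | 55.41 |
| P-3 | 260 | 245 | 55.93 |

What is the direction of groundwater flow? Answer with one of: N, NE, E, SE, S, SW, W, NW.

Taking P-1 as reference: P-2−P-1 = (60, -10, +0.09); P-3−P-1 = (185, 180, +0.61).
Determinant of the coordinate differences = 60·180 − 185·(-10) = 12650.
∂h/∂x = [(+0.09)·180 − (+0.61)·(-10)] / 12650 = +0.001763
∂h/∂y = [60·(+0.61) − 185·(+0.09)] / 12650 = +0.001577
Flow = −∇h = (-0.001763 east, -0.001577 north), which points southwest.

SW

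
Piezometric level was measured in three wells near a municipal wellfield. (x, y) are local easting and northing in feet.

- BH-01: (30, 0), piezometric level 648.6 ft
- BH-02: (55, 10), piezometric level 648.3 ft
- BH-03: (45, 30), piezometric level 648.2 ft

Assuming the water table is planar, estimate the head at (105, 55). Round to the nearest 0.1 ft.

With h = a·x + b·y + c and BH-01 as origin, the differences give:
  25·a + 10·b = -0.3
  15·a + 30·b = -0.4
Eliminate b (×30 and ×10, subtract): 600·a = -5.00 → a = ∂h/∂x = -0.008333
Back-substitute: b = ∂h/∂y = -0.009167.
h(105, 55) = 648.6 + (-0.008333)·(75) + (-0.009167)·(55) = 648.6 -0.625 -0.504 = 647.471 ft.

647.5 ft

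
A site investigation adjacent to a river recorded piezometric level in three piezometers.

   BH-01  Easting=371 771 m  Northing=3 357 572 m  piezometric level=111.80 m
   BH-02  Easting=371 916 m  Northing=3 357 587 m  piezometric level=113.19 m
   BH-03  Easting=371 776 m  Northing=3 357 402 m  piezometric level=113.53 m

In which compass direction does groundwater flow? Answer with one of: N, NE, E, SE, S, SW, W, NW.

Taking BH-01 as reference: BH-02−BH-01 = (145, 15, +1.39); BH-03−BH-01 = (5, -170, +1.73).
Determinant of the coordinate differences = 145·(-170) − 5·15 = -24725.
∂h/∂x = [(+1.39)·(-170) − (+1.73)·15] / -24725 = +0.01061
∂h/∂y = [145·(+1.73) − 5·(+1.39)] / -24725 = -0.009865
Flow = −∇h = (-0.01061 east, +0.009865 north), which points northwest.

NW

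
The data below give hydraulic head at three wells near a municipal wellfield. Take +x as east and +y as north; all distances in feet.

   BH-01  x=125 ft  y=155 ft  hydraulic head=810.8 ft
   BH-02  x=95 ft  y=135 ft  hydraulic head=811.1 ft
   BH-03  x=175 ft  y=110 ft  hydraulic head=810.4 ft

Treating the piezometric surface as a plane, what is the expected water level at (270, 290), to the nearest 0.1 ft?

Differences from BH-01: to BH-02 (Δx, Δy, Δh) = (-30, -20, +0.3); to BH-03 = (50, -45, -0.4).
Solve a·Δx + b·Δy = Δh: det = (-30)·(-45) − 50·(-20) = 2350.
∂h/∂x = [(+0.3)·(-45) − (-0.4)·(-20)] / 2350 = -0.009149
∂h/∂y = [(-30)·(-0.4) − 50·(+0.3)] / 2350 = -0.001277
h(270, 290) = 810.8 + (-0.009149)·(145) + (-0.001277)·(135) = 810.8 -1.327 -0.172 = 809.301 ft.

809.3 ft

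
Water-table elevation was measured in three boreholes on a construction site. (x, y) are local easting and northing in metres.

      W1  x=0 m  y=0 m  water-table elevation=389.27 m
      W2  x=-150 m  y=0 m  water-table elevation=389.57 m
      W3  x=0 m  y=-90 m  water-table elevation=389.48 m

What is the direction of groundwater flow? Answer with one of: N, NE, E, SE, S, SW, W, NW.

∂h/∂x = (389.57 − 389.27) / (-150 − 0) = -0.002000
∂h/∂y = (389.48 − 389.27) / (-90 − 0) = -0.002333
Flow = −∇h = (+0.002000 east, +0.002333 north), which points northeast.

NE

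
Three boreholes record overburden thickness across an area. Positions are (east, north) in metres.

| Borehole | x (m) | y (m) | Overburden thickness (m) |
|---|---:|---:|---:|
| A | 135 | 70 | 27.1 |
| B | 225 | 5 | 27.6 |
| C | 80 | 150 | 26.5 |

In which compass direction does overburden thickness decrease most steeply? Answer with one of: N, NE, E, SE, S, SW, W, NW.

N

Differences from A: to B (Δx, Δy, Δh) = (90, -65, +0.5); to C = (-55, 80, -0.6).
Determinant of the coordinate differences = 90·80 − (-55)·(-65) = 3625.
∂d/∂x = [(+0.5)·80 − (-0.6)·(-65)] / 3625 = +0.0002759
∂d/∂y = [90·(-0.6) − (-55)·(+0.5)] / 3625 = -0.007310
Steepest decrease is along −∇f = (-0.0002759 E, +0.007310 N) → north.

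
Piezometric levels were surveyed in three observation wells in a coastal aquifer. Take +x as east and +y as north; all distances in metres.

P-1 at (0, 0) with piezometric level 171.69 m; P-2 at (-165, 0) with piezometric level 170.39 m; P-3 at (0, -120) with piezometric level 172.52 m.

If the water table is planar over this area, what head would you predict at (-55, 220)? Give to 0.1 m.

169.7 m

∂h/∂x = (170.39 − 171.69) / (-165 − 0) = +0.007879
∂h/∂y = (172.52 − 171.69) / (-120 − 0) = -0.006917
h(-55, 220) = 171.69 + (+0.007879)·(-55) + (-0.006917)·(220) = 171.69 -0.433 -1.522 = 169.735 m.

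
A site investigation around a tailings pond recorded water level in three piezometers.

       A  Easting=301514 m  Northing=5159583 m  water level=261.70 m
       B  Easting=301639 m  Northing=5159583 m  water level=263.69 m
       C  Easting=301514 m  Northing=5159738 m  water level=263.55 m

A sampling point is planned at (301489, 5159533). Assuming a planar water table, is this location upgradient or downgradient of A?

∂h/∂x = (263.69 − 261.70) / (301639 − 301514) = +0.01592
∂h/∂y = (263.55 − 261.70) / (5159738 − 5159583) = +0.01194
Head at (301489, 5159533) = 261.70 + (+0.01592)·(-25) + (+0.01194)·(-50) = 260.71 m.
That is lower than the 261.70 m at A, so the point is downgradient.

downgradient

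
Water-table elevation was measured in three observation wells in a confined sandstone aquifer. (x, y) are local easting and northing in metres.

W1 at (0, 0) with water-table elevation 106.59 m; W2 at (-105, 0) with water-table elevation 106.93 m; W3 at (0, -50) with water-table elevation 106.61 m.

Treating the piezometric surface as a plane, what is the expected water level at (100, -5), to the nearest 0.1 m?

106.3 m

∂h/∂x = (106.93 − 106.59) / (-105 − 0) = -0.003238
∂h/∂y = (106.61 − 106.59) / (-50 − 0) = -0.0004000
h(100, -5) = 106.59 + (-0.003238)·(100) + (-0.0004000)·(-5) = 106.59 -0.324 +0.002 = 106.268 m.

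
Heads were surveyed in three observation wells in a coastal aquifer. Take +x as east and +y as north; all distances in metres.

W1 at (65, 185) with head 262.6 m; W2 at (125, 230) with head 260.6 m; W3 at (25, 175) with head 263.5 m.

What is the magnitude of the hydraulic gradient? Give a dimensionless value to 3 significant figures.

Differences from W1: to W2 (Δx, Δy, Δh) = (60, 45, -2.0); to W3 = (-40, -10, +0.9).
Solve a·Δx + b·Δy = Δh: det = 60·(-10) − (-40)·45 = 1200.
∂h/∂x = [(-2.0)·(-10) − (+0.9)·45] / 1200 = -0.01708
∂h/∂y = [60·(+0.9) − (-40)·(-2.0)] / 1200 = -0.02167
|∇h| = √(-0.01708² + -0.02167²) = 0.02759

0.0276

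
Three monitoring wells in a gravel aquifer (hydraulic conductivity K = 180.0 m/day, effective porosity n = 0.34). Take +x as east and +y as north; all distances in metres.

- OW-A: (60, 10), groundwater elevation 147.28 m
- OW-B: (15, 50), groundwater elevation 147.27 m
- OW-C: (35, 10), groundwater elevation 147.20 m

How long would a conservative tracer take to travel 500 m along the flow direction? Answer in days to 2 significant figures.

With h = a·x + b·y + c and OW-A as origin, the differences give:
  (-45)·a + 40·b = -0.01
  (-25)·a + 0·b = -0.08
Eliminate b (×0 and ×40, subtract): 1000·a = 3.200 → a = ∂h/∂x = +0.003200
Back-substitute: b = ∂h/∂y = +0.003350.
|∇h| = √(0.003200² + 0.003350²) = 0.004633
Seepage velocity v = K·i/n = 180.0 × 0.004633 / 0.34 = 2.453 m/day.
t = 500 / 2.453 = 203.8 days.

200 days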